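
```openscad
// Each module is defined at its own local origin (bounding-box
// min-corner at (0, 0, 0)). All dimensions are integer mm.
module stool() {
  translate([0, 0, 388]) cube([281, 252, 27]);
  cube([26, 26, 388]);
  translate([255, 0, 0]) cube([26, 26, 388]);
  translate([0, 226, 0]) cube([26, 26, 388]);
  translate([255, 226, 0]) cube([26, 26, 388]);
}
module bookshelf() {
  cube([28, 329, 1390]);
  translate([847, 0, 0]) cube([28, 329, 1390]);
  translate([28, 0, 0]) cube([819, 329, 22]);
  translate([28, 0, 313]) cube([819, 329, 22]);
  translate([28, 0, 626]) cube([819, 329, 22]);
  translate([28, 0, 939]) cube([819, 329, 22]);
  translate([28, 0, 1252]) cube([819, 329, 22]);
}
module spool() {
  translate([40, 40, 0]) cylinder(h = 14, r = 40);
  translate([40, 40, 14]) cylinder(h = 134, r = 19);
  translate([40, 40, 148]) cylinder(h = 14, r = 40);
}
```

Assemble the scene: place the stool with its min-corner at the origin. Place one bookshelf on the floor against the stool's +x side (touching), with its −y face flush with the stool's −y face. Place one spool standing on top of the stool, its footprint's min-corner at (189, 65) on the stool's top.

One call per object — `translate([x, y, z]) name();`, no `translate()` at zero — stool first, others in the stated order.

stool();
translate([281, 0, 0]) bookshelf();
translate([189, 65, 415]) spool();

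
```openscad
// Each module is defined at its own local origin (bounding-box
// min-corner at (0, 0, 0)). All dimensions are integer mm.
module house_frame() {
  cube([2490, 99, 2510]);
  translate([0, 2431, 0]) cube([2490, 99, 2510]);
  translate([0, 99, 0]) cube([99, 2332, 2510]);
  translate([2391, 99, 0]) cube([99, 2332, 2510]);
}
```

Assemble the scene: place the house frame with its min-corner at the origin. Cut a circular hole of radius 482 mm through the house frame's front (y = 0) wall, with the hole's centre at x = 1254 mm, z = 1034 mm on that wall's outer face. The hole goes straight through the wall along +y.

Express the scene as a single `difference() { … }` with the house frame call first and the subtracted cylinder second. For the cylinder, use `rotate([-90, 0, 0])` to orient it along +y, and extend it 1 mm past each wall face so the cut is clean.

difference() {
  house_frame();
  translate([1254, -1, 1034]) rotate([-90, 0, 0]) cylinder(h = 101, r = 482);
}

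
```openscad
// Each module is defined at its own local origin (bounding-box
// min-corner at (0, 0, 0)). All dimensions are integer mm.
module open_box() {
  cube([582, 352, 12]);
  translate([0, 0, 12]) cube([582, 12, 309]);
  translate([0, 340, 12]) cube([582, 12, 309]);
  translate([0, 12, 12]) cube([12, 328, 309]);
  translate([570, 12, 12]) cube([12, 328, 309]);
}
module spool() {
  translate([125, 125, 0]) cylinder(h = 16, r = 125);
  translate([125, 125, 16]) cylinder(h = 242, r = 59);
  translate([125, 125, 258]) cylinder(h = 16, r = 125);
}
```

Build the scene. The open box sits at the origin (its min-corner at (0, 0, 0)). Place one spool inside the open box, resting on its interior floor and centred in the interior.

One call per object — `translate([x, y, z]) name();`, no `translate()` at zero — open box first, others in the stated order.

open_box();
translate([166, 51, 12]) spool();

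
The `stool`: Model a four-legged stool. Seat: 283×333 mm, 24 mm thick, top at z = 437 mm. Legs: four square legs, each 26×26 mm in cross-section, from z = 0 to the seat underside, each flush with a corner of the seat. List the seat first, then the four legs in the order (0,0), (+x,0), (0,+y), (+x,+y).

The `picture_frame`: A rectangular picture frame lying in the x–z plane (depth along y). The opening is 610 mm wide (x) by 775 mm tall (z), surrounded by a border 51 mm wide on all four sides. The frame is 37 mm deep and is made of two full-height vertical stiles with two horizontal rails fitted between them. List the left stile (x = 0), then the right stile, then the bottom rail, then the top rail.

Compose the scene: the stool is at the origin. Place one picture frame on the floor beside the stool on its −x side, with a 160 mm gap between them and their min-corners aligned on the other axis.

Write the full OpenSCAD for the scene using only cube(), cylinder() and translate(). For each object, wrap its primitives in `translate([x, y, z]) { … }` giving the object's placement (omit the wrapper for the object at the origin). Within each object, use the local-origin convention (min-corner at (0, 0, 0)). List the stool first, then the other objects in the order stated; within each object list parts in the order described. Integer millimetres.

translate([0, 0, 413]) cube([283, 333, 24]);
cube([26, 26, 413]);
translate([257, 0, 0]) cube([26, 26, 413]);
translate([0, 307, 0]) cube([26, 26, 413]);
translate([257, 307, 0]) cube([26, 26, 413]);
translate([-872, 0, 0]) {
  cube([51, 37, 877]);
  translate([661, 0, 0]) cube([51, 37, 877]);
  translate([51, 0, 0]) cube([610, 37, 51]);
  translate([51, 0, 826]) cube([610, 37, 51]);
}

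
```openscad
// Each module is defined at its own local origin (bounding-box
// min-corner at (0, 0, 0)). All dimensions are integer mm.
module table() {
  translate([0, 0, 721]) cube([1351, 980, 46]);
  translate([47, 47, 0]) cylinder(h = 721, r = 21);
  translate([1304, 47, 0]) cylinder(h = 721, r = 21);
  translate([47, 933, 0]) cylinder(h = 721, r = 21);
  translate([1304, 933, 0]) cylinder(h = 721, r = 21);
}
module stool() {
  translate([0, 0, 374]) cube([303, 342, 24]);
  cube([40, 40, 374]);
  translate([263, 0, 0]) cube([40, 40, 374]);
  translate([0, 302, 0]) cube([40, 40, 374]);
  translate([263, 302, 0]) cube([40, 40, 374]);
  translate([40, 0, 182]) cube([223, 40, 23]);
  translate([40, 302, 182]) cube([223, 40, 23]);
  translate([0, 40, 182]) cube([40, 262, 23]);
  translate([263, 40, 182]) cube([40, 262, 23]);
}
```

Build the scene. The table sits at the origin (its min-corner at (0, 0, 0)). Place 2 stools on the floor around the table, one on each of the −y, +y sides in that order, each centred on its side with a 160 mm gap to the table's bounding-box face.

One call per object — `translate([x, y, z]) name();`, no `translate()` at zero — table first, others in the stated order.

table();
translate([524, -502, 0]) stool();
translate([524, 1140, 0]) stool();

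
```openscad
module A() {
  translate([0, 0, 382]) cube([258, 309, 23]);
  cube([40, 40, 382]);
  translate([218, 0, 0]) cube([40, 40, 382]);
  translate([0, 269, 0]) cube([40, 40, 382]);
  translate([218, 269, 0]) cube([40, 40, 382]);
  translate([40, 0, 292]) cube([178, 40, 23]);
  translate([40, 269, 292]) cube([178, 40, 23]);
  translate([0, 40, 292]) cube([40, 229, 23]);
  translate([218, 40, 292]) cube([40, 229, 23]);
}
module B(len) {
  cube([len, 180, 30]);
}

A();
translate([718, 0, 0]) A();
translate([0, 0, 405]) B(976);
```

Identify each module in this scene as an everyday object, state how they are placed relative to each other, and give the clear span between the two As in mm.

Second stool starts at x = 718; first ends at x = 258; clear span = 718 − 258 = 460 mm.

A is a stool. B is a beam. A beam spans the tops of two stools. The clear span between the two stools is 460 mm.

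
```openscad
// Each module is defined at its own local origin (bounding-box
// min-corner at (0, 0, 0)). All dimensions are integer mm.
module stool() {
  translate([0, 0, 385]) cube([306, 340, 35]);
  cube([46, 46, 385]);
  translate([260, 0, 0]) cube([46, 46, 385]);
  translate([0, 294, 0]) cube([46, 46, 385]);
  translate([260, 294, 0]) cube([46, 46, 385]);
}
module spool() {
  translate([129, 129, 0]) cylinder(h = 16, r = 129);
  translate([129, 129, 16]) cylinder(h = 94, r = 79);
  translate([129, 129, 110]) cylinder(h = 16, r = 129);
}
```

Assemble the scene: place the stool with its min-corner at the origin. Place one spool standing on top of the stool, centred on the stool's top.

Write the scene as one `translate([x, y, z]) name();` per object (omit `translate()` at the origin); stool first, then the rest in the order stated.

stool();
translate([24, 41, 420]) spool();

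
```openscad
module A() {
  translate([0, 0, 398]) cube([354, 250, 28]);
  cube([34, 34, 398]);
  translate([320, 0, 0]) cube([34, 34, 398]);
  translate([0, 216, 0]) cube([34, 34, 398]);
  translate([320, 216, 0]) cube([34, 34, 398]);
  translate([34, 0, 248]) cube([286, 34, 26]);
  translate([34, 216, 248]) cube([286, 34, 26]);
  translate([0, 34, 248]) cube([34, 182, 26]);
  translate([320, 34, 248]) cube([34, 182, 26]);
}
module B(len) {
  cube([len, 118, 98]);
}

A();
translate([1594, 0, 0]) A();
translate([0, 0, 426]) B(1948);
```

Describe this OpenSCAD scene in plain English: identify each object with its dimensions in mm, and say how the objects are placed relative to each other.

A is a four-legged stool. The seat is a 354×250×28 mm slab whose top surface is at z = 426 mm; four square legs, each 34×34 mm in cross-section, run from the floor (z = 0) to the underside of the seat, each flush with a corner of the seat. Four stretchers, 34 mm wide and 26 mm tall, connect adjacent legs with their undersides at z = 248 mm, each running between the inner faces of the legs it joins and aligned with the legs' outer faces on the other axis.

B is a rectangular beam 1948 mm long (x), 118 mm deep (y), 98 mm thick (z).

The beam spans the tops of two stools placed 1240 mm apart, resting at z = 426 mm.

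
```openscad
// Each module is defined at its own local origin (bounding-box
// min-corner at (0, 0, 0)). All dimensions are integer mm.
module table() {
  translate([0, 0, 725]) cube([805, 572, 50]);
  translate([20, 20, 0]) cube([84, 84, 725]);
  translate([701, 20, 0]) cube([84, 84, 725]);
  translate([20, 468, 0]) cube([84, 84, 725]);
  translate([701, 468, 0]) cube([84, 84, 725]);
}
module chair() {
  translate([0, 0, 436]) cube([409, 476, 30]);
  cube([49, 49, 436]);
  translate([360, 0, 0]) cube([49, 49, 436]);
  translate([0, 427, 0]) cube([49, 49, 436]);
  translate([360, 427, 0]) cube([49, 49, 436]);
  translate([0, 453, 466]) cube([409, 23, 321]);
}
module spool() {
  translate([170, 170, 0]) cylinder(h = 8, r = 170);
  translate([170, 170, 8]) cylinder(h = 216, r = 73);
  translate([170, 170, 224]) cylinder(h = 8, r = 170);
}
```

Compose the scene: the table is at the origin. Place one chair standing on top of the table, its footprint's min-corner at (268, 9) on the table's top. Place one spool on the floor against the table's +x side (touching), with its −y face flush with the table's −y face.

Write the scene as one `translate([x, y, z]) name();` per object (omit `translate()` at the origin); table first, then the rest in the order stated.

table();
translate([268, 9, 775]) chair();
translate([805, 0, 0]) spool();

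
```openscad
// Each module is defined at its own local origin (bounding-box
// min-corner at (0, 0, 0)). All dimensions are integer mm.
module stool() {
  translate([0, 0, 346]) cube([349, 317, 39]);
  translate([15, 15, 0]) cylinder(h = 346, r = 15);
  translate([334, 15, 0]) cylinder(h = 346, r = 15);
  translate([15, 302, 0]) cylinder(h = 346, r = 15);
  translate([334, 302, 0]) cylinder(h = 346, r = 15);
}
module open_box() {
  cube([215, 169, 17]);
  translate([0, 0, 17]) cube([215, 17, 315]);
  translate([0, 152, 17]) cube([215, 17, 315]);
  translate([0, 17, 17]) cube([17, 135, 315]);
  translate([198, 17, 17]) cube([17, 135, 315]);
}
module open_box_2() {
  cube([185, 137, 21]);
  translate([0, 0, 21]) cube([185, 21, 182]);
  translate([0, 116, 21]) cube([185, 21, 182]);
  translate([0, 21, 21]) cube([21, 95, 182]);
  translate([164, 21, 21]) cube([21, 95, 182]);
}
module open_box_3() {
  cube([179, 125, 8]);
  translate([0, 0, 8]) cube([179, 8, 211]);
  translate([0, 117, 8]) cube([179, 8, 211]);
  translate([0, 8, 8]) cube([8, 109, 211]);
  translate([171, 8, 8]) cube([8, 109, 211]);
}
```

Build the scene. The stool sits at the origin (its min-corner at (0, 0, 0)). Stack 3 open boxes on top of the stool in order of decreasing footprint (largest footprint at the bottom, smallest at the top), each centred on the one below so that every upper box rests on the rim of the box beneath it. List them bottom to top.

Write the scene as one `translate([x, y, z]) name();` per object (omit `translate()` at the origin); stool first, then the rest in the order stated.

stool();
translate([67, 74, 385]) open_box();
translate([82, 90, 717]) open_box_2();
translate([85, 96, 920]) open_box_3();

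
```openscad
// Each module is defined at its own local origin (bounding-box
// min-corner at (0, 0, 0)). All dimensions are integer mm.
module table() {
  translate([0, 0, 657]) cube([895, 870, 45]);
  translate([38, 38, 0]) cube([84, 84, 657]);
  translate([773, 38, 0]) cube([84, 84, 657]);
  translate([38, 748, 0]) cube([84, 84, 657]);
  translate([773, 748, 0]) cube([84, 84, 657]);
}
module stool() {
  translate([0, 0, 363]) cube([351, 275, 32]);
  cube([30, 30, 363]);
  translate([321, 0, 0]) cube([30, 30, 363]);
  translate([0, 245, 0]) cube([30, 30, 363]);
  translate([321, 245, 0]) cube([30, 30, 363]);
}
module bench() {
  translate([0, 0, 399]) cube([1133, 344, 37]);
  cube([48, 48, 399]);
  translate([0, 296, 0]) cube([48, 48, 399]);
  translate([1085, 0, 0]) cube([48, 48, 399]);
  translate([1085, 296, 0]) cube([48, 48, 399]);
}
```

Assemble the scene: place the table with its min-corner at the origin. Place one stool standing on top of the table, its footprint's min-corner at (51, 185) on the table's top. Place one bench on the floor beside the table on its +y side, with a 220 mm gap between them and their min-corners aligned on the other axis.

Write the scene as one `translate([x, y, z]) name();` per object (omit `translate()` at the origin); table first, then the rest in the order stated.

table();
translate([51, 185, 702]) stool();
translate([0, 1090, 0]) bench();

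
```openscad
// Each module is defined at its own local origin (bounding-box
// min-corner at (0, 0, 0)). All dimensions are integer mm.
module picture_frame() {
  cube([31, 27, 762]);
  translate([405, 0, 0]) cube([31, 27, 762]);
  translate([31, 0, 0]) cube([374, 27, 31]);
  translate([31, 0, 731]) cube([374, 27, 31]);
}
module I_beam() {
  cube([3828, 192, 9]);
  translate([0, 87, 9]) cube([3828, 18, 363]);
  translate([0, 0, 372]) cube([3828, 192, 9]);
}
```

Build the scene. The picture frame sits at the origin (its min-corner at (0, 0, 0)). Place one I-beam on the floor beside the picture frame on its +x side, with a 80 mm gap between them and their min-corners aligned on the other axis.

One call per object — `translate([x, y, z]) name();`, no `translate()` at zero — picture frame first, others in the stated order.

picture_frame();
translate([516, 0, 0]) I_beam();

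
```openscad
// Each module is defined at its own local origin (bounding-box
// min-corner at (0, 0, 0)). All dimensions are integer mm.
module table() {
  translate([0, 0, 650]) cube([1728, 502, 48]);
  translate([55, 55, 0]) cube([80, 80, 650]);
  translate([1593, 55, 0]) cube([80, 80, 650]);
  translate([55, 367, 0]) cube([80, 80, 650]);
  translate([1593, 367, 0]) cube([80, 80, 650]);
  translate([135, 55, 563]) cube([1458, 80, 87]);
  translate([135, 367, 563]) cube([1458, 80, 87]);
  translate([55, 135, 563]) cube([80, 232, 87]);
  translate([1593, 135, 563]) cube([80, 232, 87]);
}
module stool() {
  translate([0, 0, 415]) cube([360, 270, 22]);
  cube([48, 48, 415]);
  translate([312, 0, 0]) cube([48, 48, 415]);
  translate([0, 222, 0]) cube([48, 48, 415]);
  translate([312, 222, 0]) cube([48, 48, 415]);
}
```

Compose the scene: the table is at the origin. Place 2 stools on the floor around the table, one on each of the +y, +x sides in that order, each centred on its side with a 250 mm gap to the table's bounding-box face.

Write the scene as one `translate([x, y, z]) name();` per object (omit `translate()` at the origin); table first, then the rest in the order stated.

table();
translate([684, 752, 0]) stool();
translate([1978, 116, 0]) stool();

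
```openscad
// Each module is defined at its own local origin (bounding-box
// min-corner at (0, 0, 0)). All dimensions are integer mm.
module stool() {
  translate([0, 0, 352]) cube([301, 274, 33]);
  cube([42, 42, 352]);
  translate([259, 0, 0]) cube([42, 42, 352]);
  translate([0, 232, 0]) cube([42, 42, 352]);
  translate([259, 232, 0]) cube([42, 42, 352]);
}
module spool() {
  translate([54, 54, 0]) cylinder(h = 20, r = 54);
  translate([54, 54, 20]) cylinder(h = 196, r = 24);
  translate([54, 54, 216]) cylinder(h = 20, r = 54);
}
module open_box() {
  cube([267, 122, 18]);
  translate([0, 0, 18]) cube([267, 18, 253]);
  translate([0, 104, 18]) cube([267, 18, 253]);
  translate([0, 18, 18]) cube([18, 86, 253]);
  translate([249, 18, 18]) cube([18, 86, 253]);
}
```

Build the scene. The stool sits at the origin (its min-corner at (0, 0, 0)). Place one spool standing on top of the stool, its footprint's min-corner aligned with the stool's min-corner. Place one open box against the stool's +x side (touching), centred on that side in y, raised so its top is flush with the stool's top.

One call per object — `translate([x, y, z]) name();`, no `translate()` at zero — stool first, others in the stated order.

stool();
translate([0, 0, 385]) spool();
translate([301, 76, 114]) open_box();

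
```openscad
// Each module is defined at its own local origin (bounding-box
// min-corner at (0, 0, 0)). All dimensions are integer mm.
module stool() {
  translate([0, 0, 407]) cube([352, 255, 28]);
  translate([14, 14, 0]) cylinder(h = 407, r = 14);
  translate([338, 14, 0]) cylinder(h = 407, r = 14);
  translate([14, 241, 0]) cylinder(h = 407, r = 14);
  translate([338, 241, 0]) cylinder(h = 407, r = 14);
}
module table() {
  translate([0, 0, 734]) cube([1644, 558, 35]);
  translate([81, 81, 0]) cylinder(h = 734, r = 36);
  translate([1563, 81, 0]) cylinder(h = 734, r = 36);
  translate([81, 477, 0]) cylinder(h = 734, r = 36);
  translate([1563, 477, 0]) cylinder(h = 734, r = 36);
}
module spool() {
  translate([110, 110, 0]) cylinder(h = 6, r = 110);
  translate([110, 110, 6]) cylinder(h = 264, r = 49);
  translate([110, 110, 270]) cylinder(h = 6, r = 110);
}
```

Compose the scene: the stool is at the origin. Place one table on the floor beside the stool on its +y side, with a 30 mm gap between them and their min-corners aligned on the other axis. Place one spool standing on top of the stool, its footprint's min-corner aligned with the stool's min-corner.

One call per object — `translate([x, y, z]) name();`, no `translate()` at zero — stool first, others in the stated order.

stool();
translate([0, 285, 0]) table();
translate([0, 0, 435]) spool();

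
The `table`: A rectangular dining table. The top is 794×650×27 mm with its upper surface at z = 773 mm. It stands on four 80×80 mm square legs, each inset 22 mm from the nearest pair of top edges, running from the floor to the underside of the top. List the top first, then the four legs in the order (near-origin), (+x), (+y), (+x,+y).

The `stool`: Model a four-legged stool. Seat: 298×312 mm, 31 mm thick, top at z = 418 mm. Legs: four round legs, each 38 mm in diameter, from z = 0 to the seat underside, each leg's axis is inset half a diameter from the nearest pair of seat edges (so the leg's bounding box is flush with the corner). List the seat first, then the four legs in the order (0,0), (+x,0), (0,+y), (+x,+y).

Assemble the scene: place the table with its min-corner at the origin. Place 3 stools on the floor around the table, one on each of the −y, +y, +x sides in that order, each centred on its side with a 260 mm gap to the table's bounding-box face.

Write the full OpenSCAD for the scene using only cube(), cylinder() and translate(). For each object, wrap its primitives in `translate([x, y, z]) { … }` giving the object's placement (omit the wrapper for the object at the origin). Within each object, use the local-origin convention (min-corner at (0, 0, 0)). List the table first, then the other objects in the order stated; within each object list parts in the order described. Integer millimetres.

translate([0, 0, 746]) cube([794, 650, 27]);
translate([22, 22, 0]) cube([80, 80, 746]);
translate([692, 22, 0]) cube([80, 80, 746]);
translate([22, 548, 0]) cube([80, 80, 746]);
translate([692, 548, 0]) cube([80, 80, 746]);
translate([248, -572, 0]) {
  translate([0, 0, 387]) cube([298, 312, 31]);
  translate([19, 19, 0]) cylinder(h = 387, r = 19);
  translate([279, 19, 0]) cylinder(h = 387, r = 19);
  translate([19, 293, 0]) cylinder(h = 387, r = 19);
  translate([279, 293, 0]) cylinder(h = 387, r = 19);
}
translate([248, 910, 0]) {
  translate([0, 0, 387]) cube([298, 312, 31]);
  translate([19, 19, 0]) cylinder(h = 387, r = 19);
  translate([279, 19, 0]) cylinder(h = 387, r = 19);
  translate([19, 293, 0]) cylinder(h = 387, r = 19);
  translate([279, 293, 0]) cylinder(h = 387, r = 19);
}
translate([1054, 169, 0]) {
  translate([0, 0, 387]) cube([298, 312, 31]);
  translate([19, 19, 0]) cylinder(h = 387, r = 19);
  translate([279, 19, 0]) cylinder(h = 387, r = 19);
  translate([19, 293, 0]) cylinder(h = 387, r = 19);
  translate([279, 293, 0]) cylinder(h = 387, r = 19);
}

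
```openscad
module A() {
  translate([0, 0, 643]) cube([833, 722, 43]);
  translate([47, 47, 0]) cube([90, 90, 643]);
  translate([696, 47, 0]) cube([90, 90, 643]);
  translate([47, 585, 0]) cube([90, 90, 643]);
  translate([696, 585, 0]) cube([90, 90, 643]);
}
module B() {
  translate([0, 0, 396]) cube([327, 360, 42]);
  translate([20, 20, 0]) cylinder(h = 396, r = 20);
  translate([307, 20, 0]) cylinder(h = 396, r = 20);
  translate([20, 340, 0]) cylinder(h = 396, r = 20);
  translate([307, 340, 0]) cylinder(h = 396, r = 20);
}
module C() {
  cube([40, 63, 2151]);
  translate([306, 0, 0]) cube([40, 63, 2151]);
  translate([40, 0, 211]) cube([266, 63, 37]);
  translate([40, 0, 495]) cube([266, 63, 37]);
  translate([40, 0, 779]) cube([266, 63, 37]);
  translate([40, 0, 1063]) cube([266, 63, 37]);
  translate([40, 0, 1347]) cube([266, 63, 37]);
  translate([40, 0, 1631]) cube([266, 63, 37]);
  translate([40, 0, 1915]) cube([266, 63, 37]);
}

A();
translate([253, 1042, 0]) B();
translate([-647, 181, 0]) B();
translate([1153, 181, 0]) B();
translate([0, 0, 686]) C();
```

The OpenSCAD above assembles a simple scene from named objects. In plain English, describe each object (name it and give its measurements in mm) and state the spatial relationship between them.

A is a table with a 833×722 mm rectangular top, 43 mm thick, top surface at z = 686 mm, supported by four 90×90 mm square legs, each inset 47 mm from the nearest pair of top edges, running from the floor.

B is a simple wooden stool: a rectangular seat 327 mm (x) by 360 mm (y), 42 mm thick, top face at z = 438 mm, on four round legs, each 40 mm in diameter. The legs rest on z = 0, each leg's axis is inset half a diameter from the nearest pair of seat edges (so the leg's bounding box is flush with the corner).

C is a straight ladder. Two 40×63 mm vertical rails, 2151 mm tall, stand 346 mm apart (outside-to-outside) with their front faces coplanar on the −y side. 7 rungs, each 63 mm deep and 37 mm tall, span between the inner faces of the rails, front faces flush with the rails. The lowest rung's underside is at z = 211 mm and rungs are spaced 284 mm apart (underside to underside).

Three stools sit around the table at the +y, −x, +x sides. The ladder is on top of the table.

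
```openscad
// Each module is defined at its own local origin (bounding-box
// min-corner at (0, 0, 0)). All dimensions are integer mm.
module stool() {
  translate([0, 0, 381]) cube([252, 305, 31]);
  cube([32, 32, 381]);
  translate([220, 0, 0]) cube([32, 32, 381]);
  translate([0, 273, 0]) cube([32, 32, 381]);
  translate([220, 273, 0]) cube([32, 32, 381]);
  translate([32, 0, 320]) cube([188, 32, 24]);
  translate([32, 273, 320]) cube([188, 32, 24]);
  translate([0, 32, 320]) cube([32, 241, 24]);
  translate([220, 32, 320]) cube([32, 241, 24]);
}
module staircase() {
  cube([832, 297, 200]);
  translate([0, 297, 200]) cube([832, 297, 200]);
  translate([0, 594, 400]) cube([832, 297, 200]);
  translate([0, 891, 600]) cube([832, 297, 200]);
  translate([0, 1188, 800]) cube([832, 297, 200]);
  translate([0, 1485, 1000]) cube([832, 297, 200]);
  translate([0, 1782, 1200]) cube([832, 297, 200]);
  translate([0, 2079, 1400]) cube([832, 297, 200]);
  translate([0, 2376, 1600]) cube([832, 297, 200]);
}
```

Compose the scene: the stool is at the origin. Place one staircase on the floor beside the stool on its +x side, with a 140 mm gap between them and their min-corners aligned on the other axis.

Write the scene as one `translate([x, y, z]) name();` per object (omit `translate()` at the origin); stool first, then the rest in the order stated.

stool();
translate([392, 0, 0]) staircase();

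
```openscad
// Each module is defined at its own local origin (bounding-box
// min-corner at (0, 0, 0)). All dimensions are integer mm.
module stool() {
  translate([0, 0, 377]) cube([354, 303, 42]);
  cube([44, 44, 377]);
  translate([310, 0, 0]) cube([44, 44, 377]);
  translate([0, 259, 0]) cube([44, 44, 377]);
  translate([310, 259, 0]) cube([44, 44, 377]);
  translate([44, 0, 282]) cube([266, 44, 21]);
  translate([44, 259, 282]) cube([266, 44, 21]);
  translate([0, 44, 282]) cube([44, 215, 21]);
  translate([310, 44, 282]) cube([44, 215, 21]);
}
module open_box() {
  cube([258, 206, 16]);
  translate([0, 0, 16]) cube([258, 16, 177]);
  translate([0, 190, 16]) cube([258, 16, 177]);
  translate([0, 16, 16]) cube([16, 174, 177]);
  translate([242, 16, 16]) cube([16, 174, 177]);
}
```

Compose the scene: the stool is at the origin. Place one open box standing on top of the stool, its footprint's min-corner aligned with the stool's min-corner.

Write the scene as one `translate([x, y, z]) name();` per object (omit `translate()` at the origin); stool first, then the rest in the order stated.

stool();
translate([0, 0, 419]) open_box();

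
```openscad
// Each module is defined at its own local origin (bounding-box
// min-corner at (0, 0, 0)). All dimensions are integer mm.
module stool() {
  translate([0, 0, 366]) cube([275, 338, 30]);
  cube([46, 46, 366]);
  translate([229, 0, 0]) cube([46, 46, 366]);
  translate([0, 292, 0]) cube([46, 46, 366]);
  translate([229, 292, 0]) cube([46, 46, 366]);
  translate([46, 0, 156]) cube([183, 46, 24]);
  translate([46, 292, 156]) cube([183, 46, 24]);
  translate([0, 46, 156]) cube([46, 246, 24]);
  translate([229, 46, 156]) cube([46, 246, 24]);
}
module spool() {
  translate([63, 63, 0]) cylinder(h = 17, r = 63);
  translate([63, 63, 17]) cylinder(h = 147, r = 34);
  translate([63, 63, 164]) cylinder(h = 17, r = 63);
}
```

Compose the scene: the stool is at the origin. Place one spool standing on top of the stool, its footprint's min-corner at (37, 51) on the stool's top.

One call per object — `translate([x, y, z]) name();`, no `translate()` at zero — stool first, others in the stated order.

stool();
translate([37, 51, 396]) spool();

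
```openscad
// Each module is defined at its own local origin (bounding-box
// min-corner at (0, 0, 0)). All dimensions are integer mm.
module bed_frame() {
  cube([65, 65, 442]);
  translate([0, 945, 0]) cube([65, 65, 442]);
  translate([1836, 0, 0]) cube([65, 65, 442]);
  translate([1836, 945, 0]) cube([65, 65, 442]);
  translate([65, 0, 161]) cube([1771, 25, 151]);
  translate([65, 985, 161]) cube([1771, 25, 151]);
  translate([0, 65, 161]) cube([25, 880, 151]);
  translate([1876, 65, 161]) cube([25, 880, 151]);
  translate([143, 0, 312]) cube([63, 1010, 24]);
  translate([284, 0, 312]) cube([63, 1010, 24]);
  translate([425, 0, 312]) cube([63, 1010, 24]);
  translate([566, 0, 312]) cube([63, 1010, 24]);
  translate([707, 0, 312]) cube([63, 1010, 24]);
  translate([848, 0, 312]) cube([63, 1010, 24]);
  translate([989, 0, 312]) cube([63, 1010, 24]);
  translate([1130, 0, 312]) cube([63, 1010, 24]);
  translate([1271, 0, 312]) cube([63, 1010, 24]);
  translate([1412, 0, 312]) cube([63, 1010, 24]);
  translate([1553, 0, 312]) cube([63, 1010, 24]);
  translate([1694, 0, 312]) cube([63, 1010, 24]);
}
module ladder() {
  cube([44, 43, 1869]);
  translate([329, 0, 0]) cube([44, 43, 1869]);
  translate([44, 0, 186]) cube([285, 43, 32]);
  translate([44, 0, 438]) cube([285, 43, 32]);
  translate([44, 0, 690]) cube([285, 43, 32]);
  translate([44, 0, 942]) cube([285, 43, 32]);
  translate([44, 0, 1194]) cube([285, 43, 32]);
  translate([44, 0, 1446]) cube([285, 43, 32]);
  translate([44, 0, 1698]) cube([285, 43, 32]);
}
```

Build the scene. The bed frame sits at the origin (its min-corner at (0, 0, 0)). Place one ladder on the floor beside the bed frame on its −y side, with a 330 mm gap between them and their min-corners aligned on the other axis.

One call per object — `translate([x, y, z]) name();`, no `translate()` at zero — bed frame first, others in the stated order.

bed_frame();
translate([0, -373, 0]) ladder();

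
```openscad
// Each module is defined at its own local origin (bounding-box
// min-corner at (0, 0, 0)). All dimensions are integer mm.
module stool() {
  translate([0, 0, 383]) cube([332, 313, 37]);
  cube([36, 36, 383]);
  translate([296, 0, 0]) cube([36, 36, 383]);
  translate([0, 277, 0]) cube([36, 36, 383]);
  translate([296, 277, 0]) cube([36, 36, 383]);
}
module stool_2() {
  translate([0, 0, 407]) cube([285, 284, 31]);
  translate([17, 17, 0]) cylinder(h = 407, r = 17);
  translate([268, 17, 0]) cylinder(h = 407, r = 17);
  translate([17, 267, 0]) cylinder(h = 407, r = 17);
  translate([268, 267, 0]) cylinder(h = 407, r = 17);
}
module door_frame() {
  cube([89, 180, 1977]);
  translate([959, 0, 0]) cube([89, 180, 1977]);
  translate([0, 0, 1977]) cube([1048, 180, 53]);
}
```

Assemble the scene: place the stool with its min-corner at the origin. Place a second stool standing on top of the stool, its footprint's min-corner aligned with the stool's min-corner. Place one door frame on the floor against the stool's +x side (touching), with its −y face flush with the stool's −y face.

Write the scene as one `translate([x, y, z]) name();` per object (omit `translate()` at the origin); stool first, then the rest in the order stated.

stool();
translate([0, 0, 420]) stool_2();
translate([332, 0, 0]) door_frame();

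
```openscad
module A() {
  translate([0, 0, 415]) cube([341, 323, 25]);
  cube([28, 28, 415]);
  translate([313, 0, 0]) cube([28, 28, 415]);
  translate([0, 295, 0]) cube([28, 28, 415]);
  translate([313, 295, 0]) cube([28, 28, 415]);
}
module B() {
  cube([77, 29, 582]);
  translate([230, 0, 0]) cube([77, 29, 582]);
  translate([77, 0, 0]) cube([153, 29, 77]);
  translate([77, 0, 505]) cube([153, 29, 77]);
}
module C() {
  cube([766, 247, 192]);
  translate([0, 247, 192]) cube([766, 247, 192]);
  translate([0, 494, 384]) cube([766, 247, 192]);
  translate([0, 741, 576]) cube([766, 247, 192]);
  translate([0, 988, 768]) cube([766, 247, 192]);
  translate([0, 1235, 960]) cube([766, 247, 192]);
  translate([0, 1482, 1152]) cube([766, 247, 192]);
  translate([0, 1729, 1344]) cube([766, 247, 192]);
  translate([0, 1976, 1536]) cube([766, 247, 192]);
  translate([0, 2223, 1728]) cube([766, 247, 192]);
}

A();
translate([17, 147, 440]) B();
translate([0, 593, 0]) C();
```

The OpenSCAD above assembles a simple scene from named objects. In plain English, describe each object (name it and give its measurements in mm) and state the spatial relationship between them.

A is a simple wooden stool: a rectangular seat 341 mm (x) by 323 mm (y), 25 mm thick, top face at z = 440 mm, on four square legs, each 28×28 mm in cross-section. The legs rest on z = 0, each flush with a corner of the seat.

B is a picture frame with a 153×428 mm rectangular opening (x by z) and a uniform 77 mm border on every side. Frame depth is 29 mm along y. It is built from two vertical stiles running the full outside height and two horizontal rails spanning the gap between the stiles.

C is a run of 10 identical solid stair steps. Each tread is 766×247 mm and each step block is 192 mm high. Step 1 rests on the floor; step k is offset from step 1 by (k−1)×247 mm in y and (k−1)×192 mm in z.

The picture frame is on top of the stool, centred. The staircase is on the floor beside the stool on its +y side.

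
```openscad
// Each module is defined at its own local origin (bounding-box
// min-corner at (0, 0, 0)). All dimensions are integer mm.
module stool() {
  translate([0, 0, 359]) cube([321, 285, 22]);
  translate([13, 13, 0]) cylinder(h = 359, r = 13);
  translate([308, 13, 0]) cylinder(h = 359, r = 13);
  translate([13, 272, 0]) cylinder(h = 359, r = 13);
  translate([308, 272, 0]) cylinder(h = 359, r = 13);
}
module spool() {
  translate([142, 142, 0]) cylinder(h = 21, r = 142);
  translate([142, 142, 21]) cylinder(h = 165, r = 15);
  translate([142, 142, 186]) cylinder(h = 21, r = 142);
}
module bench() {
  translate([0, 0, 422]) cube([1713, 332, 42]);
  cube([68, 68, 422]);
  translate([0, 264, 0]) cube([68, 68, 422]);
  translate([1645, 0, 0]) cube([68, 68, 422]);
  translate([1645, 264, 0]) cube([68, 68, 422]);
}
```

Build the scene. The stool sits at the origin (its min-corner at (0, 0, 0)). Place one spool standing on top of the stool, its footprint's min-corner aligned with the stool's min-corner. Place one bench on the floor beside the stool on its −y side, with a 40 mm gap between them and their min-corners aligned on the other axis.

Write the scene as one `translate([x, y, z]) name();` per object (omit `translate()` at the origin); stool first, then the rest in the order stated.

stool();
translate([0, 0, 381]) spool();
translate([0, -372, 0]) bench();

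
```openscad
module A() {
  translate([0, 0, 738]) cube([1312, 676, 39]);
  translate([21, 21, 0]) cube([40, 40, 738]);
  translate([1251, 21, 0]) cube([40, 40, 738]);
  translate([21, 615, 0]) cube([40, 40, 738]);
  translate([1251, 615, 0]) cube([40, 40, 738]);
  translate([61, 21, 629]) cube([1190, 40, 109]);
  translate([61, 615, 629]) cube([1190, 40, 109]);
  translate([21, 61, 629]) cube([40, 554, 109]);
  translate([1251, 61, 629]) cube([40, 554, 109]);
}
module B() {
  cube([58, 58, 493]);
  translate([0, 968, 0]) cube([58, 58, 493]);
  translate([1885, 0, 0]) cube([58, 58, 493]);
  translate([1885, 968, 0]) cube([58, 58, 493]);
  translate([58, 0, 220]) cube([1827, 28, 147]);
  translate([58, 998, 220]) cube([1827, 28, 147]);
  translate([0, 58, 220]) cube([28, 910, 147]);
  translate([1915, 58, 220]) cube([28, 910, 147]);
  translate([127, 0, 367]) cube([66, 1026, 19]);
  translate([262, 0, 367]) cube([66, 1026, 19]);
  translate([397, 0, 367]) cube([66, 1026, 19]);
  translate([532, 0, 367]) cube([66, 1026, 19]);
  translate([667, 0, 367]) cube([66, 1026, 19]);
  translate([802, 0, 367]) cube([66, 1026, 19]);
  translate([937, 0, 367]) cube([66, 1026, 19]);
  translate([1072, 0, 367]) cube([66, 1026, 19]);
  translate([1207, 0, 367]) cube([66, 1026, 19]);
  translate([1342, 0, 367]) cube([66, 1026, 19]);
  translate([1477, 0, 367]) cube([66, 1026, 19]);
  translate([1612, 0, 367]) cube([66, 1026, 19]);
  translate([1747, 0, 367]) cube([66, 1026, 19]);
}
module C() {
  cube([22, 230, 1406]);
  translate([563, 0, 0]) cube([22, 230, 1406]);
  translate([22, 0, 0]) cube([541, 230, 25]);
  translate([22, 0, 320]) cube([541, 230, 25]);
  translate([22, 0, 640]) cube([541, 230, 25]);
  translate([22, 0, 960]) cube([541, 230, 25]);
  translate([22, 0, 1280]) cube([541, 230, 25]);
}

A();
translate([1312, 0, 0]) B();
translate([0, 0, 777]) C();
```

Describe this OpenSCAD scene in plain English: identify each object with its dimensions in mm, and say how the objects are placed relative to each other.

A is a table: top 1312 mm (x) × 676 mm (y), 39 mm thick, upper face at z = 777 mm, on four 40×40 mm square legs, each inset 21 mm from the nearest pair of top edges, running from z = 0 to the bottom of the top. Four apron rails, 40 mm thick and 109 mm tall, run between adjacent legs with their top edges flush with the underside of the top and their outer faces flush with the legs' outer faces.

B is a bed frame 1943 mm long (x) by 1026 mm wide (y). Four 58×58 mm corner posts, 493 mm tall, at the corners of the footprint. Four rails of 28 mm thickness and 147 mm height run between adjacent posts with their undersides at z = 220 mm, their outer faces flush with the outside of the frame (the two x-running rails run between the posts' inner faces; the two y-running rails run between the posts' inner faces). 13 slats, each 66 mm wide (x) and 19 mm thick, lie across the top of the two x-running rails, running the full 1026 mm width of the frame in y; the slats are evenly spaced along x between the inner faces of the end posts with equal gaps (rounded down to the nearest mm) at the −x end and between each pair — any rounding remainder accumulates at the +x end.

C is an open bookshelf. Two side panels, each 22 mm thick, 230 mm deep and 1406 mm tall, stand 585 mm apart (outside-to-outside). Between them sit 5 shelves, each 25 mm thick and 230 mm deep, spanning the full gap between the sides. The bottom shelf rests on the floor (its underside at z = 0) and the clear gap between one shelf's top and the next shelf's underside is 295 mm.

The bed frame is against the table's +x side, with their −y faces flush. The bookshelf is on top of the table.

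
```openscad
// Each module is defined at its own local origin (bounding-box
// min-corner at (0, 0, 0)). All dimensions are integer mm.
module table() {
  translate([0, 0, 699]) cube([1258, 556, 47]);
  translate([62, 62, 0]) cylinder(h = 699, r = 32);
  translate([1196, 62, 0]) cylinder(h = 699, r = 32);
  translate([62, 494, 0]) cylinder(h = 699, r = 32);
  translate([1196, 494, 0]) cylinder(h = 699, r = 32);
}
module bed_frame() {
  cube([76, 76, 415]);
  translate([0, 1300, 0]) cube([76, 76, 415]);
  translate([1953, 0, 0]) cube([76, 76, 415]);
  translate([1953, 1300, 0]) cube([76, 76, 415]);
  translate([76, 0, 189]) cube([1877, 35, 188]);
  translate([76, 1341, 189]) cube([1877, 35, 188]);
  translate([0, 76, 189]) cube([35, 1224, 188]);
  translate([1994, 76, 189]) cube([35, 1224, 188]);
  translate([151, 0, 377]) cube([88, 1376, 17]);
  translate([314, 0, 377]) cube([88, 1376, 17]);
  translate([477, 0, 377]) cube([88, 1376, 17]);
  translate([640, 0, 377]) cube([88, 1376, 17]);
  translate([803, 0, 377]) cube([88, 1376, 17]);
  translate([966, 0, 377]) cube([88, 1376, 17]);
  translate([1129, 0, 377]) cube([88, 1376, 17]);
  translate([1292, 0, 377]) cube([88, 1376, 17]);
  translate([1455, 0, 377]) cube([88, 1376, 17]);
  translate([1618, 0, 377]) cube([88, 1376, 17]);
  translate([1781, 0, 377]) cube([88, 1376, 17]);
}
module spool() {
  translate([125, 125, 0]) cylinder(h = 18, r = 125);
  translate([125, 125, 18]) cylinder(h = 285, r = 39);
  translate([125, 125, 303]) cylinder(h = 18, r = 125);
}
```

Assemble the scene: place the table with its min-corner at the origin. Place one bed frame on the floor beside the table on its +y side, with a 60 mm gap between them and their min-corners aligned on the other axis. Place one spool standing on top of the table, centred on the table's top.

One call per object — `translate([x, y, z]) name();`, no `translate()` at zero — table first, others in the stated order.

table();
translate([0, 616, 0]) bed_frame();
translate([504, 153, 746]) spool();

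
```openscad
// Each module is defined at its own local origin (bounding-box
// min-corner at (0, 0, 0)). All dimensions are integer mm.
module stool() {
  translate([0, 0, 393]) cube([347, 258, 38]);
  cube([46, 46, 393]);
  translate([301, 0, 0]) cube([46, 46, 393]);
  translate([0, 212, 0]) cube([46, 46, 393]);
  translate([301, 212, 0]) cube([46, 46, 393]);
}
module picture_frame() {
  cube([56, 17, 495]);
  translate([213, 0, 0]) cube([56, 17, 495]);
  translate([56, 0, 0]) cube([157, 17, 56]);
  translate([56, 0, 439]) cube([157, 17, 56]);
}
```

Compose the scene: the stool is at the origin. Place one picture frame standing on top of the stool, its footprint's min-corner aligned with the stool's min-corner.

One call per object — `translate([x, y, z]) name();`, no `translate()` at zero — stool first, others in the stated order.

stool();
translate([0, 0, 431]) picture_frame();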